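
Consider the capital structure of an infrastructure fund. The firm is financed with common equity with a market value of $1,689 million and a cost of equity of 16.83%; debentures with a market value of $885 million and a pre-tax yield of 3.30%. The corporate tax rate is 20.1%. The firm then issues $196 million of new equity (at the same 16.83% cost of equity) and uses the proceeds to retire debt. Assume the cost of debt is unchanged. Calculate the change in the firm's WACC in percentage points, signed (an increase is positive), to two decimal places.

Current WACC:
Total capital V = 1689 + 885 = 2574.
Equity: weight = 1689/2574 = 0.6562; cost = 16.83%.
Debentures: weight = 885/2574 = 0.3438; after-tax cost = 3.3% × (1 − 20.1%) = 2.6367%.
WACC = 0.6562 × 16.8300% + 0.3438 × 2.6367% = 11.9500%.
After the change:
Total capital V = 1885 + 689 = 2574.
Equity: weight = 1885/2574 = 0.7323; cost = 16.83%.
Debentures: weight = 689/2574 = 0.2677; after-tax cost = 3.3% × (1 − 20.1%) = 2.6367%.
WACC = 0.7323 × 16.8300% + 0.2677 × 2.6367% = 13.0308%.
Change in WACC = 13.0308% − 11.9500% = 1.0808 pp.

+1.08 pp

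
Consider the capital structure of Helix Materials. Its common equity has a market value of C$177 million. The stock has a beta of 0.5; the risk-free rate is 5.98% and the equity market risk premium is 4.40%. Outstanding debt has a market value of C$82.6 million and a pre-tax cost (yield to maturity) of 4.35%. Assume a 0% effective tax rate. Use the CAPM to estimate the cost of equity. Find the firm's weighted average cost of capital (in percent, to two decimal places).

6.96%

Cost of equity via CAPM: Re = 5.98% + 0.5 × 4.4% = 8.1800%.
Total capital V = 177 + 82.6 = 259.6.
Equity: weight = 177/259.6 = 0.6818; cost = 8.18%.
Debt: weight = 82.6/259.6 = 0.3182; after-tax cost = 4.35% × (1 − 0%) = 4.3500%.
WACC = 0.6818 × 8.1800% + 0.3182 × 4.3500% = 6.9614%.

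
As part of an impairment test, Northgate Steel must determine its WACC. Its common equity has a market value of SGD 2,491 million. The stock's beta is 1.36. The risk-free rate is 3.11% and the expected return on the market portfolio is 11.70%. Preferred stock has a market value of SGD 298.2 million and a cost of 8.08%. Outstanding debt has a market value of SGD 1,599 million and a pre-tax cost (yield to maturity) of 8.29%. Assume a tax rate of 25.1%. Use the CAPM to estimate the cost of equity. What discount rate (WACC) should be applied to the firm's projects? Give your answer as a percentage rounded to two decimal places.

Market risk premium = 11.7% − 3.11% = 8.59%.
Cost of equity via CAPM: Re = 3.11% + 1.36 × 8.59% = 14.7924%.
Total capital V = 2491 + 298.2 + 1599 = 4388.2.
Equity: weight = 2491/4388.2 = 0.5677; cost = 14.7924%.
Preferred: weight = 298.2/4388.2 = 0.0680; cost = 8.08%.
Debt: weight = 1599/4388.2 = 0.3644; after-tax cost = 8.29% × (1 − 25.1%) = 6.2092%.
WACC = 0.5677 × 14.7924% + 0.0680 × 8.0800% + 0.3644 × 6.2092% = 11.2087%.

11.21%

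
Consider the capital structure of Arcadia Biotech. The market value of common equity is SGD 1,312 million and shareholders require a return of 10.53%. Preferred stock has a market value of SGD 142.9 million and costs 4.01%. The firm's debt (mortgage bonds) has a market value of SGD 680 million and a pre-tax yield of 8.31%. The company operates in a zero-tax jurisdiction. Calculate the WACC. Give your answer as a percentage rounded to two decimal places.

Total capital V = 1312 + 142.9 + 680 = 2134.9.
Equity: weight = 1312/2134.9 = 0.6145; cost = 10.53%.
Preferred: weight = 142.9/2134.9 = 0.0669; cost = 4.01%.
Mortgage bonds: weight = 680/2134.9 = 0.3185; after-tax cost = 8.31% × (1 − 0%) = 8.3100%.
WACC = 0.6145 × 10.5300% + 0.0669 × 4.0100% + 0.3185 × 8.3100% = 9.3865%.

9.39%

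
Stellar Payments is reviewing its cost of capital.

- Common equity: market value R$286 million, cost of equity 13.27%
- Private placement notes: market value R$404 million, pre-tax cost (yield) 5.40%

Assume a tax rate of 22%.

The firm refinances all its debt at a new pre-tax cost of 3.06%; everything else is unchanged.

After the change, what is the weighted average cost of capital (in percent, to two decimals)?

After the change:
Total capital V = 286 + 404 = 690.
Equity: weight = 286/690 = 0.4145; cost = 13.27%.
Private placement notes: weight = 404/690 = 0.5855; after-tax cost = 3.06% × (1 − 22%) = 2.3868%.
WACC = 0.4145 × 13.2700% + 0.5855 × 2.3868% = 6.8978%.

6.90%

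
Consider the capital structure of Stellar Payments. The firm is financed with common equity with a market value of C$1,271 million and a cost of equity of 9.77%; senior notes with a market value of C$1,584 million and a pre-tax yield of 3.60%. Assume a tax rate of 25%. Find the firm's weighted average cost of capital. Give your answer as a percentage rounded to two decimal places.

Total capital V = 1271 + 1584 = 2855.
Equity: weight = 1271/2855 = 0.4452; cost = 9.77%.
Senior notes: weight = 1584/2855 = 0.5548; after-tax cost = 3.6% × (1 − 25%) = 2.7000%.
WACC = 0.4452 × 9.7700% + 0.5548 × 2.7000% = 5.8475%.

5.85%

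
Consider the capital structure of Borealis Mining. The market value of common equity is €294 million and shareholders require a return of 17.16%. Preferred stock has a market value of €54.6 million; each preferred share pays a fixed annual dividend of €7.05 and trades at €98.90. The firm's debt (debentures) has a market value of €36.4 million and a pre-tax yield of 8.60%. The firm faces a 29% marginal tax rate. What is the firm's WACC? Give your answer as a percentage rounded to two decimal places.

Cost of preferred: Rp = 7.05 / 98.9 = 7.1284%.
Total capital V = 294 + 54.6 + 36.4 = 385.
Equity: weight = 294/385 = 0.7636; cost = 17.16%.
Preferred: weight = 54.6/385 = 0.1418; cost = 7.1284%.
Debentures: weight = 36.4/385 = 0.0945; after-tax cost = 8.6% × (1 − 29%) = 6.1060%.
WACC = 0.7636 × 17.1600% + 0.1418 × 7.1284% + 0.0945 × 6.1060% = 14.6922%.

14.69%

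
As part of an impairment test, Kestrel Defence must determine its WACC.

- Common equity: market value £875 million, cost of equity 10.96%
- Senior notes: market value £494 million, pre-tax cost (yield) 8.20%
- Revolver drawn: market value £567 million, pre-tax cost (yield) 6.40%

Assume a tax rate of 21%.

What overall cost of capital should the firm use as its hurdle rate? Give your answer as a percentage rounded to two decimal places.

8.09%

Total capital V = 875 + 494 + 567 = 1936.
Equity: weight = 875/1936 = 0.4520; cost = 10.96%.
Senior notes: weight = 494/1936 = 0.2552; after-tax cost = 8.2% × (1 − 21%) = 6.4780%.
Revolver drawn: weight = 567/1936 = 0.2929; after-tax cost = 6.4% × (1 − 21%) = 5.0560%.
WACC = 0.4520 × 10.9600% + 0.2552 × 6.4780% + 0.2929 × 5.0560% = 8.0872%.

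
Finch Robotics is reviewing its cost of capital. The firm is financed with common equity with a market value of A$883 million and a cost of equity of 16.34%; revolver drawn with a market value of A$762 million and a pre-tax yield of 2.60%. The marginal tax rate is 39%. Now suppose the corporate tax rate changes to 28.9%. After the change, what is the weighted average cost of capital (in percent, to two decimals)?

After the change:
Total capital V = 883 + 762 = 1645.
Equity: weight = 883/1645 = 0.5368; cost = 16.34%.
Revolver drawn: weight = 762/1645 = 0.4632; after-tax cost = 2.6% × (1 − 28.9%) = 1.8486%.
WACC = 0.5368 × 16.3400% + 0.4632 × 1.8486% = 9.6273%.

9.63%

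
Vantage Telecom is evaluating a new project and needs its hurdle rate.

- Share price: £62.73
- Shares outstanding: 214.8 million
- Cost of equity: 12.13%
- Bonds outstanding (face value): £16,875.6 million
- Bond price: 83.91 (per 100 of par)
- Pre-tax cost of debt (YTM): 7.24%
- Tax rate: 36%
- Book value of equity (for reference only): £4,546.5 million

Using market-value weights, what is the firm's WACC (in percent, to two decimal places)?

Market value of equity E = 62.73 × 214.8m = 13474.404m. Market value of debt D = 16875.6m × 83.91/100 = 14160.31596m.
Total capital V = 13474.404 + 14160.31596 = 27634.71996.
Equity: weight = 13474.404/27634.71996 = 0.4876; cost = 12.13%.
Bonds outstanding: weight = 14160.31596/27634.71996 = 0.5124; after-tax cost = 7.24% × (1 − 36%) = 4.6336%.
WACC = 0.4876 × 12.1300% + 0.5124 × 4.6336% = 8.2888%.

8.29%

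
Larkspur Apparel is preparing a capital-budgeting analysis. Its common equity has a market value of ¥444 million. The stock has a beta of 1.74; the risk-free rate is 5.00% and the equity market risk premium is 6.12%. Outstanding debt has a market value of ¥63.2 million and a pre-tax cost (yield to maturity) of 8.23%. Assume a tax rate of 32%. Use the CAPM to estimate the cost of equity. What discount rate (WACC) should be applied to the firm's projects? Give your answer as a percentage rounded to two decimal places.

Cost of equity via CAPM: Re = 5.0% + 1.74 × 6.12% = 15.6488%.
Total capital V = 444 + 63.2 = 507.2.
Equity: weight = 444/507.2 = 0.8754; cost = 15.6488%.
Debt: weight = 63.2/507.2 = 0.1246; after-tax cost = 8.23% × (1 − 32%) = 5.5964%.
WACC = 0.8754 × 15.6488% + 0.1246 × 5.5964% = 14.3962%.

14.40%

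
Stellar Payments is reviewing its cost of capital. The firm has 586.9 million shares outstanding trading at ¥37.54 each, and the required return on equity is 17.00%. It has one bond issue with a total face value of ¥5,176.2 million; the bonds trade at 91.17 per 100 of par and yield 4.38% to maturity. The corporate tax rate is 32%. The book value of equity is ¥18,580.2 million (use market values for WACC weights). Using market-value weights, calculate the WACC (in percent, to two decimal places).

Market value of equity E = 37.54 × 586.9m = 22032.226m. Market value of debt D = 5176.2m × 91.17/100 = 4719.14154m.
Total capital V = 22032.226 + 4719.14154 = 26751.36754.
Equity: weight = 22032.226/26751.36754 = 0.8236; cost = 17%.
Bonds outstanding: weight = 4719.14154/26751.36754 = 0.1764; after-tax cost = 4.38% × (1 − 32%) = 2.9784%.
WACC = 0.8236 × 17.0000% + 0.1764 × 2.9784% = 14.5265%.

14.53%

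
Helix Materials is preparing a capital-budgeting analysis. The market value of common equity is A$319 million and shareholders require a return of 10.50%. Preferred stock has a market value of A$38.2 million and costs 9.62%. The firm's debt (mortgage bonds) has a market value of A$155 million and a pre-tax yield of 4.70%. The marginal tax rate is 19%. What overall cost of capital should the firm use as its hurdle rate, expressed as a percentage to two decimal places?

Total capital V = 319 + 38.2 + 155 = 512.2.
Equity: weight = 319/512.2 = 0.6228; cost = 10.5%.
Preferred: weight = 38.2/512.2 = 0.0746; cost = 9.62%.
Mortgage bonds: weight = 155/512.2 = 0.3026; after-tax cost = 4.7% × (1 − 19%) = 3.8070%.
WACC = 0.6228 × 10.5000% + 0.0746 × 9.6200% + 0.3026 × 3.8070% = 8.4090%.

8.41%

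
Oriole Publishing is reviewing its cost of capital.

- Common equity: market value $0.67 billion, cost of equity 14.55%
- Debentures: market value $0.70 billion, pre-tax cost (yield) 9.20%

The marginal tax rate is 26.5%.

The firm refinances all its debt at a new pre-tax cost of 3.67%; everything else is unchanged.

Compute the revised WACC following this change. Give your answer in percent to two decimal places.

After the change:
Total capital V = 0.67 + 0.7 = 1.37.
Equity: weight = 0.67/1.37 = 0.4891; cost = 14.55%.
Debentures: weight = 0.7/1.37 = 0.5109; after-tax cost = 3.67% × (1 − 26.5%) = 2.6974%.
WACC = 0.4891 × 14.5500% + 0.5109 × 2.6974% = 8.4940%.

8.49%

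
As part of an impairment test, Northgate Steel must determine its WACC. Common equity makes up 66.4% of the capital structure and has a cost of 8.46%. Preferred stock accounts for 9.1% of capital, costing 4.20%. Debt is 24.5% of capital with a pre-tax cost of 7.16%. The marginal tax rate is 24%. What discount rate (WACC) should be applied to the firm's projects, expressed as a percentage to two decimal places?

After-tax cost of debt = 7.16% × (1 − 24%) = 5.4416%.
WACC = 0.664 × 8.4600% + 0.091 × 4.2000% + 0.245 × 5.4416% = 7.3328%.

7.33%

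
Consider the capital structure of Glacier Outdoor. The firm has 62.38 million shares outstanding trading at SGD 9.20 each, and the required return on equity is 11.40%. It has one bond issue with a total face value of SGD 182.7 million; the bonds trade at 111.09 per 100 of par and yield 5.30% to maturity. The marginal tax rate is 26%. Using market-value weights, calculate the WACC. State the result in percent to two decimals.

Market value of equity E = 9.2 × 62.38m = 573.896m. Market value of debt D = 182.7m × 111.09/100 = 202.96143m.
Total capital V = 573.896 + 202.96143 = 776.85743.
Equity: weight = 573.896/776.85743 = 0.7387; cost = 11.4%.
Bonds outstanding: weight = 202.96143/776.85743 = 0.2613; after-tax cost = 5.3% × (1 − 26%) = 3.9220%.
WACC = 0.7387 × 11.4000% + 0.2613 × 3.9220% = 9.4463%.

9.45%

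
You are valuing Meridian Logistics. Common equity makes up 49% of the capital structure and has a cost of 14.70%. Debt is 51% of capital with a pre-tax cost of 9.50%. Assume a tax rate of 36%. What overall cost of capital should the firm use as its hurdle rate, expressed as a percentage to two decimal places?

10.30%

After-tax cost of debt = 9.5% × (1 − 36%) = 6.0800%.
WACC = 0.490 × 14.7000% + 0.510 × 6.0800% = 10.3038%.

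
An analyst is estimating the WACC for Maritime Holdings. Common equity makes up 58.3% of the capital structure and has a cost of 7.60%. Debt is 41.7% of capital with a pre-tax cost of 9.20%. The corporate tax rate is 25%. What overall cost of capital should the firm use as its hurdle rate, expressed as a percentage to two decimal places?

After-tax cost of debt = 9.2% × (1 − 25%) = 6.9000%.
WACC = 0.583 × 7.6000% + 0.417 × 6.9000% = 7.3081%.

7.31%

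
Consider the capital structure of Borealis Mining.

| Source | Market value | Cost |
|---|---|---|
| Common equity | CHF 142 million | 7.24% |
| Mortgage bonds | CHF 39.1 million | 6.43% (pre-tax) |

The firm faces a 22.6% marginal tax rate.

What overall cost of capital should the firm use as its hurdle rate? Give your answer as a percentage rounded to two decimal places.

Total capital V = 142 + 39.1 = 181.1.
Equity: weight = 142/181.1 = 0.7841; cost = 7.24%.
Mortgage bonds: weight = 39.1/181.1 = 0.2159; after-tax cost = 6.43% × (1 − 22.6%) = 4.9768%.
WACC = 0.7841 × 7.2400% + 0.2159 × 4.9768% = 6.7514%.

6.75%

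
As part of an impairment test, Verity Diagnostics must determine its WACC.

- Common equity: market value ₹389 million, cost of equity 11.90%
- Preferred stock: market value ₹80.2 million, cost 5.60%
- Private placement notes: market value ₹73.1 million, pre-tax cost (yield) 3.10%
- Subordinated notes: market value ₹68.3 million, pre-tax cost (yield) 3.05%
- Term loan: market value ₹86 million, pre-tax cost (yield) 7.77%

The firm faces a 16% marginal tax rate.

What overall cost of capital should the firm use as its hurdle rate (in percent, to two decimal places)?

8.62%

Total capital V = 389 + 80.2 + 73.1 + 68.3 + 86 = 696.6.
Equity: weight = 389/696.6 = 0.5584; cost = 11.9%.
Preferred: weight = 80.2/696.6 = 0.1151; cost = 5.6%.
Private placement notes: weight = 73.1/696.6 = 0.1049; after-tax cost = 3.1% × (1 − 16%) = 2.6040%.
Subordinated notes: weight = 68.3/696.6 = 0.0980; after-tax cost = 3.05% × (1 − 16%) = 2.5620%.
Term loan: weight = 86/696.6 = 0.1235; after-tax cost = 7.77% × (1 − 16%) = 6.5268%.
WACC = 0.5584 × 11.9000% + 0.1151 × 5.6000% + 0.1049 × 2.6040% + 0.0980 × 2.5620% + 0.1235 × 6.5268% = 8.6202%.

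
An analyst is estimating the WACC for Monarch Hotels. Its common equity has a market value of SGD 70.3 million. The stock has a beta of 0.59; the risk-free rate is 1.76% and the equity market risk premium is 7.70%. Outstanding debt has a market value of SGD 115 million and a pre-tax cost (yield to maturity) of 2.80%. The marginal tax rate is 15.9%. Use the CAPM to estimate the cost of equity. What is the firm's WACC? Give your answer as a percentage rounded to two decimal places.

3.85%

Cost of equity via CAPM: Re = 1.76% + 0.59 × 7.7% = 6.3030%.
Total capital V = 70.3 + 115 = 185.3.
Equity: weight = 70.3/185.3 = 0.3794; cost = 6.303%.
Debt: weight = 115/185.3 = 0.6206; after-tax cost = 2.8% × (1 − 15.9%) = 2.3548%.
WACC = 0.3794 × 6.3030% + 0.6206 × 2.3548% = 3.8527%.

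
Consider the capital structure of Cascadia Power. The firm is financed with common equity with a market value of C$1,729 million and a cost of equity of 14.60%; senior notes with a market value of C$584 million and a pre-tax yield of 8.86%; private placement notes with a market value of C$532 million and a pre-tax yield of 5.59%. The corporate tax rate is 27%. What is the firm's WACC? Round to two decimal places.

10.96%

Total capital V = 1729 + 584 + 532 = 2845.
Equity: weight = 1729/2845 = 0.6077; cost = 14.6%.
Senior notes: weight = 584/2845 = 0.2053; after-tax cost = 8.86% × (1 − 27%) = 6.4678%.
Private placement notes: weight = 532/2845 = 0.1870; after-tax cost = 5.59% × (1 − 27%) = 4.0807%.
WACC = 0.6077 × 14.6000% + 0.2053 × 6.4678% + 0.1870 × 4.0807% = 10.9636%.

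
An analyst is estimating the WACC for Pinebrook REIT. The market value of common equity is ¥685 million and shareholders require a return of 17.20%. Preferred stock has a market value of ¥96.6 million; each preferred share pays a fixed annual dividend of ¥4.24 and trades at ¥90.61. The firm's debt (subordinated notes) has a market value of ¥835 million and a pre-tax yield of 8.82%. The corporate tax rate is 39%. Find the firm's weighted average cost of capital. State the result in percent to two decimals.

10.35%

Cost of preferred: Rp = 4.24 / 90.61 = 4.6794%.
Total capital V = 685 + 96.6 + 835 = 1616.6.
Equity: weight = 685/1616.6 = 0.4237; cost = 17.2%.
Preferred: weight = 96.6/1616.6 = 0.0598; cost = 4.6794%.
Subordinated notes: weight = 835/1616.6 = 0.5165; after-tax cost = 8.82% × (1 − 39%) = 5.3802%.
WACC = 0.4237 × 17.2000% + 0.0598 × 4.6794% + 0.5165 × 5.3802% = 10.3467%.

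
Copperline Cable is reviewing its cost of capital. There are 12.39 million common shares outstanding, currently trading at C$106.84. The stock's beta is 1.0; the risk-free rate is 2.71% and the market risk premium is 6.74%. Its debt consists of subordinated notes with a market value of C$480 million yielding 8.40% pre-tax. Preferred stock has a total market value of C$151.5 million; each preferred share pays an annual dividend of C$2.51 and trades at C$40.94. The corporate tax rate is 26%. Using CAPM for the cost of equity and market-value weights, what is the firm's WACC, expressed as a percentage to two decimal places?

8.40%

Cost of equity via CAPM: Re = 2.71% + 1.0 × 6.74% = 9.4500%.
Cost of preferred: Rp = 2.51 / 40.94 = 6.1309%.
Market value of equity E = 106.84 × 12.39m = 1323.7476m.
Total capital V = 1323.7476 + 151.5 + 480 = 1955.2476.
Equity: weight = 1323.7476/1955.2476 = 0.6770; cost = 9.45%.
Preferred: weight = 151.5/1955.2476 = 0.0775; cost = 6.1309%.
Subordinated notes: weight = 480/1955.2476 = 0.2455; after-tax cost = 8.4% × (1 − 26%) = 6.2160%.
WACC = 0.6770 × 9.4500% + 0.0775 × 6.1309% + 0.2455 × 6.2160% = 8.3989%.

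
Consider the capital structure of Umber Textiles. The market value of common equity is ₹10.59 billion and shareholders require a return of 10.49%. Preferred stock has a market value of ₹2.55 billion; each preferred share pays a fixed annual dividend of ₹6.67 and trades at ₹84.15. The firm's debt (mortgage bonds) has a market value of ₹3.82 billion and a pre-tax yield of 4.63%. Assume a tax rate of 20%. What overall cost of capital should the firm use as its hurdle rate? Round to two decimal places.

Cost of preferred: Rp = 6.67 / 84.15 = 7.9263%.
Total capital V = 10.59 + 2.55 + 3.82 = 16.96.
Equity: weight = 10.59/16.96 = 0.6244; cost = 10.49%.
Preferred: weight = 2.55/16.96 = 0.1504; cost = 7.9263%.
Mortgage bonds: weight = 3.82/16.96 = 0.2252; after-tax cost = 4.63% × (1 − 20%) = 3.7040%.
WACC = 0.6244 × 10.4900% + 0.1504 × 7.9263% + 0.2252 × 3.7040% = 8.5761%.

8.58%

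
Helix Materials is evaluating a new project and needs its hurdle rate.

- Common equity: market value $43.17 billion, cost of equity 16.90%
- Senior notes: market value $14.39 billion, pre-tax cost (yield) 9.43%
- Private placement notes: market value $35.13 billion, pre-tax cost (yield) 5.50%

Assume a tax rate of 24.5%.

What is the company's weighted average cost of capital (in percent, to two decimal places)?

10.55%

Total capital V = 43.17 + 14.39 + 35.13 = 92.69.
Equity: weight = 43.17/92.69 = 0.4657; cost = 16.9%.
Senior notes: weight = 14.39/92.69 = 0.1552; after-tax cost = 9.43% × (1 − 24.5%) = 7.1197%.
Private placement notes: weight = 35.13/92.69 = 0.3790; after-tax cost = 5.5% × (1 − 24.5%) = 4.1525%.
WACC = 0.4657 × 16.9000% + 0.1552 × 7.1197% + 0.3790 × 4.1525% = 10.5502%.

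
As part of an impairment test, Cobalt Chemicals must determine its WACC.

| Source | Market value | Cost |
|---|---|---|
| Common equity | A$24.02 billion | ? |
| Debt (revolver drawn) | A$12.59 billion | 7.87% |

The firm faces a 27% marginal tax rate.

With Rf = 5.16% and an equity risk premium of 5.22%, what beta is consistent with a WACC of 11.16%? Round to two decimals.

Total capital V = 24.02 + 12.59 = 36.61.
Equity weight = 24.02/36.61 = 0.6561.
Revolver drawn weight = 12.59/36.61 = 0.3439.
Debt contribution = 0.3439 × 7.87% × (1 − 27%) = 1.9757%.
Required equity contribution = 11.16% − 1.9757% = 9.1843%  ⇒  Re = 13.9982%.
CAPM: 13.9982% = 5.16% + β × 5.22%  ⇒  β = 1.6931.

1.69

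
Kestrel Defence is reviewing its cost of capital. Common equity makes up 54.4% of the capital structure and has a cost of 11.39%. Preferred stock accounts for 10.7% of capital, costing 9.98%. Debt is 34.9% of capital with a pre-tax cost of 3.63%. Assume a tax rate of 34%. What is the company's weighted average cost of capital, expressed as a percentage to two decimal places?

After-tax cost of debt = 3.63% × (1 − 34%) = 2.3958%.
WACC = 0.544 × 11.3900% + 0.107 × 9.9800% + 0.349 × 2.3958% = 8.1002%.

8.10%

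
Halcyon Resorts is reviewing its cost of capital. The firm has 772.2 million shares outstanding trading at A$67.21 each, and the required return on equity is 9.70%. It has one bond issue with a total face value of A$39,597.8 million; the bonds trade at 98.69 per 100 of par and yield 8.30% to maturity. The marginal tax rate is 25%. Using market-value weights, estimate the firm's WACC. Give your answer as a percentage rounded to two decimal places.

8.21%

Market value of equity E = 67.21 × 772.2m = 51899.562m. Market value of debt D = 39597.8m × 98.69/100 = 39079.06882m.
Total capital V = 51899.562 + 39079.06882 = 90978.63082.
Equity: weight = 51899.562/90978.63082 = 0.5705; cost = 9.7%.
Bonds outstanding: weight = 39079.06882/90978.63082 = 0.4295; after-tax cost = 8.3% × (1 − 25%) = 6.2250%.
WACC = 0.5705 × 9.7000% + 0.4295 × 6.2250% = 8.2073%.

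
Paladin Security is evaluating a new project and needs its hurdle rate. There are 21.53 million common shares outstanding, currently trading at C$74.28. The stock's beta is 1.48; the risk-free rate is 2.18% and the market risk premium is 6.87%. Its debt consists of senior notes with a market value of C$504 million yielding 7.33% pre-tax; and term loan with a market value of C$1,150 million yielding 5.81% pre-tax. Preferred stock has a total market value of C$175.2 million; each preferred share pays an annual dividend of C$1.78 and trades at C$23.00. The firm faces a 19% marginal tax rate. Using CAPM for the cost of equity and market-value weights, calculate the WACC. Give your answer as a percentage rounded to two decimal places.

Cost of equity via CAPM: Re = 2.18% + 1.48 × 6.87% = 12.3476%.
Cost of preferred: Rp = 1.78 / 23.0 = 7.7391%.
Market value of equity E = 74.28 × 21.53m = 1599.2484m.
Total capital V = 1599.2484 + 175.2 + 504 + 1150 = 3428.4484.
Equity: weight = 1599.2484/3428.4484 = 0.4665; cost = 12.3476%.
Preferred: weight = 175.2/3428.4484 = 0.0511; cost = 7.7391%.
Senior notes: weight = 504/3428.4484 = 0.1470; after-tax cost = 7.33% × (1 − 19%) = 5.9373%.
Term loan: weight = 1150/3428.4484 = 0.3354; after-tax cost = 5.81% × (1 − 19%) = 4.7061%.
WACC = 0.4665 × 12.3476% + 0.0511 × 7.7391% + 0.1470 × 5.9373% + 0.3354 × 4.7061% = 8.6066%.

8.61%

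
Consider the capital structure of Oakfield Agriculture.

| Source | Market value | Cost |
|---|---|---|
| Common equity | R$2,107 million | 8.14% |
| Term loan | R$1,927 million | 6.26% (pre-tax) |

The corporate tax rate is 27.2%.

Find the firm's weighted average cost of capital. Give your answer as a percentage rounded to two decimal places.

6.43%

Total capital V = 2107 + 1927 = 4034.
Equity: weight = 2107/4034 = 0.5223; cost = 8.14%.
Term loan: weight = 1927/4034 = 0.4777; after-tax cost = 6.26% × (1 − 27.2%) = 4.5573%.
WACC = 0.5223 × 8.1400% + 0.4777 × 4.5573% = 6.4286%.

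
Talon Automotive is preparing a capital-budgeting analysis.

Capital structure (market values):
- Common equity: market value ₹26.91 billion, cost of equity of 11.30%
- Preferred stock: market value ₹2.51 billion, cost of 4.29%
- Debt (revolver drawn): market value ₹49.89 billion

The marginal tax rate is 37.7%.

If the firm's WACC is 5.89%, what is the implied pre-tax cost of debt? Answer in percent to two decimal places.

4.90%

Total capital V = 26.91 + 2.51 + 49.89 = 79.31.
Equity weight = 26.91/79.31 = 0.3393.
Preferred weight = 2.51/79.31 = 0.0316.
Revolver drawn weight = 49.89/79.31 = 0.6291.
Equity contribution = 0.3393 × 11.3% = 3.8341%.
Preferred contribution = 0.0316 × 4.29% = 0.1358%.
Remaining for debt = 5.89% − 3.9699% = 1.9201%.
Rd × (1 − 37.7%) × 0.6291 = 1.9201%  ⇒  Rd = 4.8995%.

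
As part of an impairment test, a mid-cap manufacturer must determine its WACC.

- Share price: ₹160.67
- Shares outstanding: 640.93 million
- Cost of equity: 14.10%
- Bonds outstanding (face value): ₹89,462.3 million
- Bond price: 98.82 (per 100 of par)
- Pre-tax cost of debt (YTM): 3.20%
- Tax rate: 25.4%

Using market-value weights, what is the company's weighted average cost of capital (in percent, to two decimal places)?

Market value of equity E = 160.67 × 640.93m = 102978.2231m. Market value of debt D = 89462.3m × 98.82/100 = 88406.64486m.
Total capital V = 102978.2231 + 88406.64486 = 191384.86796.
Equity: weight = 102978.2231/191384.86796 = 0.5381; cost = 14.1%.
Bonds outstanding: weight = 88406.64486/191384.86796 = 0.4619; after-tax cost = 3.2% × (1 − 25.4%) = 2.3872%.
WACC = 0.5381 × 14.1000% + 0.4619 × 2.3872% = 8.6895%.

8.69%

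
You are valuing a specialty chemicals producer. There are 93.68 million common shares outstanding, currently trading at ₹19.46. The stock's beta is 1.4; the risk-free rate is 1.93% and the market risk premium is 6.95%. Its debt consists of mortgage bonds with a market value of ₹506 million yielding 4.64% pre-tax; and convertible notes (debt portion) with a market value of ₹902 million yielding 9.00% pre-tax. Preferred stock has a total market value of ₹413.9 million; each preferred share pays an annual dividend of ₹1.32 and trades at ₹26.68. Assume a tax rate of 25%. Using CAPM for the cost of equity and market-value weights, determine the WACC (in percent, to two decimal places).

8.55%

Cost of equity via CAPM: Re = 1.93% + 1.4 × 6.95% = 11.6600%.
Cost of preferred: Rp = 1.32 / 26.68 = 4.9475%.
Market value of equity E = 19.46 × 93.68m = 1823.0128m.
Total capital V = 1823.0128 + 413.9 + 506 + 902 = 3644.9128.
Equity: weight = 1823.0128/3644.9128 = 0.5002; cost = 11.66%.
Preferred: weight = 413.9/3644.9128 = 0.1136; cost = 4.9475%.
Mortgage bonds: weight = 506/3644.9128 = 0.1388; after-tax cost = 4.64% × (1 − 25%) = 3.4800%.
Convertible notes (debt portion): weight = 902/3644.9128 = 0.2475; after-tax cost = 9% × (1 − 25%) = 6.7500%.
WACC = 0.5002 × 11.6600% + 0.1136 × 4.9475% + 0.1388 × 3.4800% + 0.2475 × 6.7500% = 8.5471%.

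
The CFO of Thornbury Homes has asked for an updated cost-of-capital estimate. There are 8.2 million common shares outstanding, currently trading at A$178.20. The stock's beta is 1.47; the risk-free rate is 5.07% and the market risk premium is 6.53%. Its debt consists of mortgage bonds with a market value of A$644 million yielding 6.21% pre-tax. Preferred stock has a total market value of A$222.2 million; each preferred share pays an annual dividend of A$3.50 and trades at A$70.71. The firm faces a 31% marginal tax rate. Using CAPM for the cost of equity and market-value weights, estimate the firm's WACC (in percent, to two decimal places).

Cost of equity via CAPM: Re = 5.07% + 1.47 × 6.53% = 14.6691%.
Cost of preferred: Rp = 3.5 / 70.71 = 4.9498%.
Market value of equity E = 178.2 × 8.2m = 1461.24m.
Total capital V = 1461.24 + 222.2 + 644 = 2327.44.
Equity: weight = 1461.24/2327.44 = 0.6278; cost = 14.6691%.
Preferred: weight = 222.2/2327.44 = 0.0955; cost = 4.9498%.
Mortgage bonds: weight = 644/2327.44 = 0.2767; after-tax cost = 6.21% × (1 − 31%) = 4.2849%.
WACC = 0.6278 × 14.6691% + 0.0955 × 4.9498% + 0.2767 × 4.2849% = 10.8679%.

10.87%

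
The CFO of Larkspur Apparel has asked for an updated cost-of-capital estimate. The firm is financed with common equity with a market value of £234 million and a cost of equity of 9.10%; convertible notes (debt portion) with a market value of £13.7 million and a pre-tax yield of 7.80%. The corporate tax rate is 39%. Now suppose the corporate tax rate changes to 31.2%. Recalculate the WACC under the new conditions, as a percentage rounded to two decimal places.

After the change:
Total capital V = 234 + 13.7 = 247.7.
Equity: weight = 234/247.7 = 0.9447; cost = 9.1%.
Convertible notes (debt portion): weight = 13.7/247.7 = 0.0553; after-tax cost = 7.8% × (1 − 31.2%) = 5.3664%.
WACC = 0.9447 × 9.1000% + 0.0553 × 5.3664% = 8.8935%.

8.89%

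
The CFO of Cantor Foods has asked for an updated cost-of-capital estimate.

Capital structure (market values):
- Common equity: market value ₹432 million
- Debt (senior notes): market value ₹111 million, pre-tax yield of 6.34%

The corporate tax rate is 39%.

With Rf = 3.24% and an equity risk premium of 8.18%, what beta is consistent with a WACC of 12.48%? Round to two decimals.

1.40

Total capital V = 432 + 111 = 543.
Equity weight = 432/543 = 0.7956.
Senior notes weight = 111/543 = 0.2044.
Debt contribution = 0.2044 × 6.34% × (1 − 39%) = 0.7906%.
Required equity contribution = 12.48% − 0.7906% = 11.6894%  ⇒  Re = 14.6930%.
CAPM: 14.6930% = 3.24% + β × 8.18%  ⇒  β = 1.4001.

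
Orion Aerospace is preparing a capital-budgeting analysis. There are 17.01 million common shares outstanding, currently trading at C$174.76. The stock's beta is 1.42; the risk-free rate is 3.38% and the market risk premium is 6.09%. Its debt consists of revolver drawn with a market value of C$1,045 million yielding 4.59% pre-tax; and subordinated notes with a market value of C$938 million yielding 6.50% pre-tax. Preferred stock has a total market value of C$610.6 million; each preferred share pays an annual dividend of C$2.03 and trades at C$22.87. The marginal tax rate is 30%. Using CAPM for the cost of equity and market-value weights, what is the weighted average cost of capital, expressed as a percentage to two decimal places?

8.77%

Cost of equity via CAPM: Re = 3.38% + 1.42 × 6.09% = 12.0278%.
Cost of preferred: Rp = 2.03 / 22.87 = 8.8763%.
Market value of equity E = 174.76 × 17.01m = 2972.6676m.
Total capital V = 2972.6676 + 610.6 + 1045 + 938 = 5566.2676.
Equity: weight = 2972.6676/5566.2676 = 0.5341; cost = 12.0278%.
Preferred: weight = 610.6/5566.2676 = 0.1097; cost = 8.8763%.
Revolver drawn: weight = 1045/5566.2676 = 0.1877; after-tax cost = 4.59% × (1 − 30%) = 3.2130%.
Subordinated notes: weight = 938/5566.2676 = 0.1685; after-tax cost = 6.5% × (1 − 30%) = 4.5500%.
WACC = 0.5341 × 12.0278% + 0.1097 × 8.8763% + 0.1877 × 3.2130% + 0.1685 × 4.5500% = 8.7671%.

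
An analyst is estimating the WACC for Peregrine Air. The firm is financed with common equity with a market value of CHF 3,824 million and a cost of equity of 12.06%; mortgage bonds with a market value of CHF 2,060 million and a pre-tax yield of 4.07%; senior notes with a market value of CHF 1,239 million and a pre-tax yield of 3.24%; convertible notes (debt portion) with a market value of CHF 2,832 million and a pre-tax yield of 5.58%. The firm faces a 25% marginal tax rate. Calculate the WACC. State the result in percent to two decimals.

Total capital V = 3824 + 2060 + 1239 + 2832 = 9955.
Equity: weight = 3824/9955 = 0.3841; cost = 12.06%.
Mortgage bonds: weight = 2060/9955 = 0.2069; after-tax cost = 4.07% × (1 − 25%) = 3.0525%.
Senior notes: weight = 1239/9955 = 0.1245; after-tax cost = 3.24% × (1 − 25%) = 2.4300%.
Convertible notes (debt portion): weight = 2832/9955 = 0.2845; after-tax cost = 5.58% × (1 − 25%) = 4.1850%.
WACC = 0.3841 × 12.0600% + 0.2069 × 3.0525% + 0.1245 × 2.4300% + 0.2845 × 4.1850% = 6.7572%.

6.76%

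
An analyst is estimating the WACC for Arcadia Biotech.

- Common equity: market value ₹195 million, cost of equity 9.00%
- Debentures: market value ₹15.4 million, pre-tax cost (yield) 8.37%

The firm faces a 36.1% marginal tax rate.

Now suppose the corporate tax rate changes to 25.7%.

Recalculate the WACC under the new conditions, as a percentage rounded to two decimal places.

After the change:
Total capital V = 195 + 15.4 = 210.4.
Equity: weight = 195/210.4 = 0.9268; cost = 9%.
Debentures: weight = 15.4/210.4 = 0.0732; after-tax cost = 8.37% × (1 − 25.7%) = 6.2189%.
WACC = 0.9268 × 9.0000% + 0.0732 × 6.2189% = 8.7964%.

8.80%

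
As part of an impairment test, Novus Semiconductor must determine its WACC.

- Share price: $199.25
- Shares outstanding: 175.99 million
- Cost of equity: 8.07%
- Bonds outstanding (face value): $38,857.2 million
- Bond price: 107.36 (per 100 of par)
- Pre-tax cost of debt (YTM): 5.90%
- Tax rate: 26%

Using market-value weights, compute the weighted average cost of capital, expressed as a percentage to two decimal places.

Market value of equity E = 199.25 × 175.99m = 35066.0075m. Market value of debt D = 38857.2m × 107.36/100 = 41717.08992m.
Total capital V = 35066.0075 + 41717.08992 = 76783.09742.
Equity: weight = 35066.0075/76783.09742 = 0.4567; cost = 8.07%.
Bonds outstanding: weight = 41717.08992/76783.09742 = 0.5433; after-tax cost = 5.9% × (1 − 26%) = 4.3660%.
WACC = 0.4567 × 8.0700% + 0.5433 × 4.3660% = 6.0576%.

6.06%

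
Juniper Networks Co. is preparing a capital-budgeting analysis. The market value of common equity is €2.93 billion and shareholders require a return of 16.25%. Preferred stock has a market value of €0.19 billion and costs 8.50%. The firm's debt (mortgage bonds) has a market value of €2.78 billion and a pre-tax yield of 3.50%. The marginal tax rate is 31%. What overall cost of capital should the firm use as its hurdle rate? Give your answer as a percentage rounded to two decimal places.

9.48%

Total capital V = 2.93 + 0.19 + 2.78 = 5.9.
Equity: weight = 2.93/5.9 = 0.4966; cost = 16.25%.
Preferred: weight = 0.19/5.9 = 0.0322; cost = 8.5%.
Mortgage bonds: weight = 2.78/5.9 = 0.4712; after-tax cost = 3.5% × (1 − 31%) = 2.4150%.
WACC = 0.4966 × 16.2500% + 0.0322 × 8.5000% + 0.4712 × 2.4150% = 9.4816%.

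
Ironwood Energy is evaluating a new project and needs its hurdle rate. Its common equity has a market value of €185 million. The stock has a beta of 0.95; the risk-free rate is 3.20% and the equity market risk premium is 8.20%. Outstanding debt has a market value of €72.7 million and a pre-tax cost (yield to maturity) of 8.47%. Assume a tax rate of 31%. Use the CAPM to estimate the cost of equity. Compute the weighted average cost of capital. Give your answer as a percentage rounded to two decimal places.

9.54%

Cost of equity via CAPM: Re = 3.2% + 0.95 × 8.2% = 10.9900%.
Total capital V = 185 + 72.7 = 257.7.
Equity: weight = 185/257.7 = 0.7179; cost = 10.99%.
Debt: weight = 72.7/257.7 = 0.2821; after-tax cost = 8.47% × (1 − 31%) = 5.8443%.
WACC = 0.7179 × 10.9900% + 0.2821 × 5.8443% = 9.5383%.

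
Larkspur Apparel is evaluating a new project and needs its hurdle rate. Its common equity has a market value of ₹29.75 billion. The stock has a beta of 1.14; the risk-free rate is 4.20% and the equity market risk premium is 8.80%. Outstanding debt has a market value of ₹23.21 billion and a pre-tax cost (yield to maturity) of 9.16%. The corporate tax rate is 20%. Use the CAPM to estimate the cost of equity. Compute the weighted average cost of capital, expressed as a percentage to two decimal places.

11.21%

Cost of equity via CAPM: Re = 4.2% + 1.14 × 8.8% = 14.2320%.
Total capital V = 29.75 + 23.21 = 52.96.
Equity: weight = 29.75/52.96 = 0.5617; cost = 14.232%.
Debt: weight = 23.21/52.96 = 0.4383; after-tax cost = 9.16% × (1 − 20%) = 7.3280%.
WACC = 0.5617 × 14.2320% + 0.4383 × 7.3280% = 11.2063%.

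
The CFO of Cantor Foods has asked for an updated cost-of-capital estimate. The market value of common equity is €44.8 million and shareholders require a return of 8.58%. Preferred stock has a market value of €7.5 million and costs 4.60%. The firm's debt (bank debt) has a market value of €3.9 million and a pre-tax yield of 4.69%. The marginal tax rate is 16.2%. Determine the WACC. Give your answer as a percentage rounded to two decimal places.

Total capital V = 44.8 + 7.5 + 3.9 = 56.2.
Equity: weight = 44.8/56.2 = 0.7972; cost = 8.58%.
Preferred: weight = 7.5/56.2 = 0.1335; cost = 4.6%.
Bank debt: weight = 3.9/56.2 = 0.0694; after-tax cost = 4.69% × (1 − 16.2%) = 3.9302%.
WACC = 0.7972 × 8.5800% + 0.1335 × 4.6000% + 0.0694 × 3.9302% = 7.7262%.

7.73%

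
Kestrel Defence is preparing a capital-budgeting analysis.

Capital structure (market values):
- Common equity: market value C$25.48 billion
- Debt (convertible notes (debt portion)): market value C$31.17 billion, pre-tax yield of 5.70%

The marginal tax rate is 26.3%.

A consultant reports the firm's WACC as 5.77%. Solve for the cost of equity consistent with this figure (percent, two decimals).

Total capital V = 25.48 + 31.17 = 56.65.
Equity weight = 25.48/56.65 = 0.4498.
Convertible notes (debt portion) weight = 31.17/56.65 = 0.5502.
Debt contribution = 0.5502 × 5.7% × (1 − 26.3%) = 2.3114%.
Required equity contribution = 5.77% − 2.3114% = 3.4586%.
Re = 3.4586% / 0.4498 = 7.6895%.

7.69%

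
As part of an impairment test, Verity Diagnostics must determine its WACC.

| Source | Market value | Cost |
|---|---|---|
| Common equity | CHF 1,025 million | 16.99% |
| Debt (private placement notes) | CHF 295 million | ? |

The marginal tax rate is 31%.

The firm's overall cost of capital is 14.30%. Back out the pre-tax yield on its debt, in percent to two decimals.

7.18%

Total capital V = 1025 + 295 = 1320.
Equity weight = 1025/1320 = 0.7765.
Private placement notes weight = 295/1320 = 0.2235.
Equity contribution = 0.7765 × 16.99% = 13.1930%.
Remaining for debt = 14.3% − 13.1930% = 1.1070%.
Rd × (1 − 31%) × 0.2235 = 1.1070%  ⇒  Rd = 7.1788%.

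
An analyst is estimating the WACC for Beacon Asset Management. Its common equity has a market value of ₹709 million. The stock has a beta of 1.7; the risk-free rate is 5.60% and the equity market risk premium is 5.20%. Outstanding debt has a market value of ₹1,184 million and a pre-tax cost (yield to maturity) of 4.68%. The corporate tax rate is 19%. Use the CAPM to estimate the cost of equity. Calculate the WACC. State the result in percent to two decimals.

7.78%

Cost of equity via CAPM: Re = 5.6% + 1.7 × 5.2% = 14.4400%.
Total capital V = 709 + 1184 = 1893.
Equity: weight = 709/1893 = 0.3745; cost = 14.44%.
Debt: weight = 1184/1893 = 0.6255; after-tax cost = 4.68% × (1 − 19%) = 3.7908%.
WACC = 0.3745 × 14.4400% + 0.6255 × 3.7908% = 7.7793%.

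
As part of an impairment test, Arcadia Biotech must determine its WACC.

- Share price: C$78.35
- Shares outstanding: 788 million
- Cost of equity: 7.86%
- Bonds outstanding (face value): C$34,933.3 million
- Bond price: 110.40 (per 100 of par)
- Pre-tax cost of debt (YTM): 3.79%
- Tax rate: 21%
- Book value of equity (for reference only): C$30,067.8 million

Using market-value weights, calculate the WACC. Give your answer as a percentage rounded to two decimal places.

Market value of equity E = 78.35 × 788m = 61739.8m. Market value of debt D = 34933.3m × 110.4/100 = 38566.3632m.
Total capital V = 61739.8 + 38566.3632 = 100306.1632.
Equity: weight = 61739.8/100306.1632 = 0.6155; cost = 7.86%.
Bonds outstanding: weight = 38566.3632/100306.1632 = 0.3845; after-tax cost = 3.79% × (1 − 21%) = 2.9941%.
WACC = 0.6155 × 7.8600% + 0.3845 × 2.9941% = 5.9891%.

5.99%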